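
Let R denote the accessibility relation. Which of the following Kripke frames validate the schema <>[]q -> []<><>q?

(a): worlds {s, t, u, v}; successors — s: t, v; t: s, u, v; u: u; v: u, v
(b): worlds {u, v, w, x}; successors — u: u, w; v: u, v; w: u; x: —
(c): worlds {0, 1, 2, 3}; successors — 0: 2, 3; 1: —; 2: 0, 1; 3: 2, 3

This is the axiom for a generalized confluence (Geach) condition; its first-order frame correspondent is forall x forall y forall z ((xRy & xRz) -> exists w (yRw & z R^2 w)).
(a): fails — tRs, tRu but no w with sRw and uR²w.
(b): condition met.
(c): fails — 0R2, 0R2 but no w with 2Rw and 2R²w.

(b)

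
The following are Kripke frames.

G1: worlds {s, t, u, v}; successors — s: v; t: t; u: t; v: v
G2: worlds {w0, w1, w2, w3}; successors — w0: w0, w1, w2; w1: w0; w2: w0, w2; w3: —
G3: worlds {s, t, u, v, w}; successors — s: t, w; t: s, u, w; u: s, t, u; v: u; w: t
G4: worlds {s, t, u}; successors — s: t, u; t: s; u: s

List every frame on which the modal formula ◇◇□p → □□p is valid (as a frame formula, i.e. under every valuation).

G1

This is the axiom for a generalized confluence (Geach) condition; its first-order frame correspondent is ∀x ∀y ∀z ((xR²y ∧ xR²z) → ∃w (yRw ∧ z = w)).
G1: holds.
G2: fails — w0R²w1, w0R²w1 but no w with w1Rw and w1=w.
G3: fails — sR²s, sR²s but no w* with sRw* and s=w*.
G4: fails — sR²s, sR²s but no w with sRw and s=w.
Valid on: G1.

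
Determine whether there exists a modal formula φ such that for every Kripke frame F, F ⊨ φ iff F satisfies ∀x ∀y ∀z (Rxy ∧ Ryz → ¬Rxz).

Modal frame validity is preserved under surjective bounded morphisms.
The 3-cycle (worlds s,t,u with s→t→u→s) is intransitive. Mapping every world to a single reflexive point • is a surjective bounded morphism; the reflexive point is not intransitive (R••∧R•• but R••).
So the class is not modally definable.

Not definable by any modal formula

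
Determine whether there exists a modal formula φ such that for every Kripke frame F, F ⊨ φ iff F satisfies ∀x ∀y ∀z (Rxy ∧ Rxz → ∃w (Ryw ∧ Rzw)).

Yes: it is convergence, defined by the .2 schema ◇□p → □◇p.
Suppose ◇□p→□◇p is valid. Take Rxy, Rxz and set V(p)={w : Ryw}. Then □p at y so ◇□p at x, so □◇p at x, so ◇p at z, giving w with Rzw and Ryw.

Yes — defined by ◇□p → □◇p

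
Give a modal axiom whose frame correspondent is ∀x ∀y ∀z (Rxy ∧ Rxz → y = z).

◇r → □r

This is partial functionality; the standard corresponding axiom is CD: ◇r → □r.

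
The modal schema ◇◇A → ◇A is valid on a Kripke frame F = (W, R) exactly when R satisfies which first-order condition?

Equivalently (dual form): □A → □□A.
Suppose □A→□□A is valid. Take Rxy, Ryz and set V(A)={w : Rxw}. Then □A at x, so □□A at x, so □A at y, so A at z, i.e. Rxz.

Transitivity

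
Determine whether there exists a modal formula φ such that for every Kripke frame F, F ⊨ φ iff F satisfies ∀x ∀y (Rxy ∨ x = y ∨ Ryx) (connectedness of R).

No — not modally definable

Modal frame validity is preserved under disjoint unions.
Take 3 disjoint single-world reflexive frames: each is trivially connected, but their disjoint union has 3 worlds with no edge between distinct components, so it is not connected.
So the class is not modally definable.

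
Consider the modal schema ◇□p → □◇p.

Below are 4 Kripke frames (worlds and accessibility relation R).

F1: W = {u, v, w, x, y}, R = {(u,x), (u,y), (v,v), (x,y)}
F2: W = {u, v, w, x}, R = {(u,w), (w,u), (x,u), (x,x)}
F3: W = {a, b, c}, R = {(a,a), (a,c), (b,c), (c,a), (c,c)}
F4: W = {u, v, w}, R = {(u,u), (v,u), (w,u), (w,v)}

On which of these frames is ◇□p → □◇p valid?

Frame correspondent (Sahlqvist): ∀x ∀y ∀z (Rxy ∧ Rxz → ∃w (Ryw ∧ Rzw)) — i.e. convergence.
F1: fails — Ruy and Ruy but y and y have no common successor.
F2: fails — Rxx and Rxu but x and u have no common successor.
F3: ✓.
F4: ✓.
Valid on: F3, F4.

F3, F4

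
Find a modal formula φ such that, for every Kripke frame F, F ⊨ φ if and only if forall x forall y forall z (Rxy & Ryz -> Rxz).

□q → □□q

This is transitivity; the standard corresponding axiom is 4: □q → □□q.
Suppose □q→□□q is valid. Take Rxy, Ryz and set V(q)={w : Rxw}. Then □q at x, so □□q at x, so □q at y, so q at z, i.e. Rxz.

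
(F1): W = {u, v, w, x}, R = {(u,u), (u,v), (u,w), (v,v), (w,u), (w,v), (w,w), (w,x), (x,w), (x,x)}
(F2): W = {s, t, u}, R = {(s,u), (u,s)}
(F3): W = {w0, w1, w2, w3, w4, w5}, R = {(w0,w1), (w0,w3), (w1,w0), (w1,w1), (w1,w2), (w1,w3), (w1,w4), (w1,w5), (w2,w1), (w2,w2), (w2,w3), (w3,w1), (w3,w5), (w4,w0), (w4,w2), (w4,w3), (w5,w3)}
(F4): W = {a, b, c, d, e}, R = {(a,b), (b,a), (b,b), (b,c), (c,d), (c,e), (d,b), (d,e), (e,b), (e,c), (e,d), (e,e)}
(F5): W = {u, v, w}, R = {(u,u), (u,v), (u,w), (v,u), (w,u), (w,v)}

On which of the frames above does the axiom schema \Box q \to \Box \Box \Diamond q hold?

Frame correspondent (Sahlqvist): \forall x \forall z (x R^2 z \to \exists w (xRw \wedge zRw)) — i.e. a generalized confluence (Geach) condition.
(F1): fails — xR²v but no t with xRt and vRt.
(F2): holds.
(F3): fails — w3R²w4 but no w with w3Rw and w4Rw.
(F4): fails — aR²c but no w with aRw and cRw.
(F5): holds.
Valid on: (F2), (F5).

(F2), (F5)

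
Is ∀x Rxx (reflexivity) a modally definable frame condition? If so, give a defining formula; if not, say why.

This is a Sahlqvist condition; the T axiom □q → q defines it.

Definable; □q → q defines it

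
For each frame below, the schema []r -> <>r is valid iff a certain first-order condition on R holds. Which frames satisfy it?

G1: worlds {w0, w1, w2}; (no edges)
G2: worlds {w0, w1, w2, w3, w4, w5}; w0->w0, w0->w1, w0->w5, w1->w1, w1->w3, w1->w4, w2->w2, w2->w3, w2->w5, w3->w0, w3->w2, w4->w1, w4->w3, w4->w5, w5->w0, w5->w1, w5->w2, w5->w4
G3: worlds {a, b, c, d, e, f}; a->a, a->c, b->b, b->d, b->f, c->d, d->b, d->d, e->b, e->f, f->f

G2, G3

The schema corresponds to seriality: forall x exists y Rxy.
G1: fails — world w0 has no successor.
G2: condition met.
G3: condition met.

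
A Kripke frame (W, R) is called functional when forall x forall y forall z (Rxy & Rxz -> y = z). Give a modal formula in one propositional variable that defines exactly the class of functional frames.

This is partial functionality; the standard corresponding axiom is CD: ◇s → □s.

◇s → □s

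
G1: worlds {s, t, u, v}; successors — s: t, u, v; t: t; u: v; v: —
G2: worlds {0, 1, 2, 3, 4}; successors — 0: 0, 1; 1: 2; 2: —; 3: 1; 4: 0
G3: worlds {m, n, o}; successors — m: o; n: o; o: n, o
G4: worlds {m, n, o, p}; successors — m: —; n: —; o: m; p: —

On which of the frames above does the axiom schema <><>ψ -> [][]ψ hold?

Frame correspondent (Sahlqvist): forall x forall y forall z ((x R^2 y & x R^2 z) -> exists w (y = w & z = w)) — i.e. a generalized confluence (Geach) condition.
G1: fails — sR²t, sR²v but t ≠ v.
G2: fails — 0R²0, 0R²1 but 0 ≠ 1.
G3: fails — mR²n, mR²o but n ≠ o.
G4: satisfies the condition.
Valid on: G4.

G4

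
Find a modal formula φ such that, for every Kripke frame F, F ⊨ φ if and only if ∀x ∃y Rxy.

The condition is seriality. The D schema □p → ◇p defines it.
Suppose □p→◇p is valid. At any x set V(p)=W. Then □p at x, so ◇p at x, so x has a successor.

□p → ◇p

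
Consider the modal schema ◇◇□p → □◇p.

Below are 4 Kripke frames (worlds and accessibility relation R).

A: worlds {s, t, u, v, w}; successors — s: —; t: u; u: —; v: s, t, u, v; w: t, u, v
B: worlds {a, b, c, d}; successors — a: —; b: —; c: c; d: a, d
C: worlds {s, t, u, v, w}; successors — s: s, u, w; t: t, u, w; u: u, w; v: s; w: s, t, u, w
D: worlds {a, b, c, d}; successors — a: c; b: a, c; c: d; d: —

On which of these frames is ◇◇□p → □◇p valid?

Frame correspondent (Sahlqvist): ∀x ∀y ∀z ((xR²y ∧ xRz) → ∃w (yRw ∧ zRw)) — i.e. a generalized confluence (Geach) condition.
A: fails — vR²s, vRs but no w* with sRw* and sRw*.
B: fails — dR²a, dRa but no w with aRw and aRw.
C: satisfies the condition.
D: fails — aR²d, aRc but no w with dRw and cRw.

C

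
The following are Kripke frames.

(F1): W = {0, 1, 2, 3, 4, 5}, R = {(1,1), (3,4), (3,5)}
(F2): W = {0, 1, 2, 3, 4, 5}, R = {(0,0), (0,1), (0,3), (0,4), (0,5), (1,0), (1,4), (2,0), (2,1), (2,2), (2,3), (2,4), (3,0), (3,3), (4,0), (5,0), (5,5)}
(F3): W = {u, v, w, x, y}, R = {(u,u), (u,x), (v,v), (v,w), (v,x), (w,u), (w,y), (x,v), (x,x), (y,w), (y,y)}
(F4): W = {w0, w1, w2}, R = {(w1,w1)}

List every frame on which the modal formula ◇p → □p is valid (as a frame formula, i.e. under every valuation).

(F4)

This is the axiom for partial functionality; its first-order frame correspondent is ∀x ∀y ∀z (Rxy ∧ Rxz → y = z).
(F1): fails — 3 sees both 4 and 5.
(F2): fails — 0 sees both 0 and 1.
(F3): fails — u sees both u and x.
(F4): ✓.
Valid on: (F4).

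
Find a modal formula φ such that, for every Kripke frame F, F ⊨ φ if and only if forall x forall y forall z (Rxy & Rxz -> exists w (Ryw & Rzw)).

This is convergence; the standard corresponding axiom is .2: ◇□s → □◇s.
Suppose ◇□s→□◇s is valid. Take Rxy, Rxz and set V(s)={w : Ryw}. Then □s at y so ◇□s at x, so □◇s at x, so ◇s at z, giving w with Rzw and Ryw.

◇□s → □◇s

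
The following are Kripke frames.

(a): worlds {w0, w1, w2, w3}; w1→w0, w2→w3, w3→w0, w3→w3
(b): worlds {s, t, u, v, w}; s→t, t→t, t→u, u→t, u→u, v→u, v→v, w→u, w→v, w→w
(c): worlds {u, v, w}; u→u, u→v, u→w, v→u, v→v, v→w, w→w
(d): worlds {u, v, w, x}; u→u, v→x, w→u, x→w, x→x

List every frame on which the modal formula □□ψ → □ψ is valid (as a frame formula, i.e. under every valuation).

(b), (c), (d)

The schema corresponds to density: ∀x ∀y (Rxy → ∃z (Rxz ∧ Rzy)).
(a): fails — Rw1w0 but no z with Rw1z and Rzw0.
(b): ✓.
(c): ✓.
(d): ✓.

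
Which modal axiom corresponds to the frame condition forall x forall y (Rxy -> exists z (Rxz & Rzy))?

The condition is density. The C4 schema □□p → □p defines it.
Suppose □□p→□p is valid. Take Rxy and set V(p)={w : xR²w}. Then □□p at x, so □p at x, so p at y, i.e. ∃z(Rxz∧Rzy).

□□p → □p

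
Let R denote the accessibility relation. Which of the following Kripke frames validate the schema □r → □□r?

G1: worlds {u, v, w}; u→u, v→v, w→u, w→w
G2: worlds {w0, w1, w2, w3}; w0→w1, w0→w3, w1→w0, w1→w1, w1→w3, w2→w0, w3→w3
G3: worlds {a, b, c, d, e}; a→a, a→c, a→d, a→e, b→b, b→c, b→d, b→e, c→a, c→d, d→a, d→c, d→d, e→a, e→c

G1

Frame correspondent (Sahlqvist): ∀x ∀y ∀z (Rxy ∧ Ryz → Rxz) — i.e. transitivity.
G1: holds.
G2: fails — Rw0w1 and Rw1w0 but not Rw0w0.
G3: fails — Rbc and Rca but not Rba.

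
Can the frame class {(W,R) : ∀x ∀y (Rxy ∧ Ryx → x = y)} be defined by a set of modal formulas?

Not definable by any modal formula

Any modally definable frame class is closed under surjective bounded morphisms.
The 4-cycle (worlds a,b,c,d with a→b→c→d→a) is antisymmetric. Sending even-indexed worlds to a and odd-indexed worlds to b is a surjective bounded morphism onto the two-world frame with a↔b, which is not antisymmetric.
So the class is not modally definable.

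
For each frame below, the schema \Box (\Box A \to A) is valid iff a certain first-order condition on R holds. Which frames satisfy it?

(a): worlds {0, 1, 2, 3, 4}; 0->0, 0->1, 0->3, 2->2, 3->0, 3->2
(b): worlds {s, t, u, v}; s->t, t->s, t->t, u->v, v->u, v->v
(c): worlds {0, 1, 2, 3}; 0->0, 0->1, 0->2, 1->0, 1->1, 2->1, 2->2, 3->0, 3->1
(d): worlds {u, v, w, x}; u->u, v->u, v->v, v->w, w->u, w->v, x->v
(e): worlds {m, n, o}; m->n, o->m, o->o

(c)

The schema corresponds to shift-reflexivity: \forall x \forall y (Rxy \to Ryy).
(a): fails — R01 but not R11.
(b): fails — Rvu but not Ruu.
(c): holds.
(d): fails — Rvw but not Rww.
(e): fails — Rom but not Rmm.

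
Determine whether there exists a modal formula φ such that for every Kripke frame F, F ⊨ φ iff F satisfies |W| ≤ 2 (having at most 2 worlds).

Any modally definable frame class is closed under disjoint unions.
Any modal formula valid on each of 3 disjoint one-world frames is valid on their disjoint union (validity is preserved under disjoint unions). Each one-world frame has |W|=1≤2, but the union has |W|=3.
Hence having at most 2 worlds is not modally definable.

No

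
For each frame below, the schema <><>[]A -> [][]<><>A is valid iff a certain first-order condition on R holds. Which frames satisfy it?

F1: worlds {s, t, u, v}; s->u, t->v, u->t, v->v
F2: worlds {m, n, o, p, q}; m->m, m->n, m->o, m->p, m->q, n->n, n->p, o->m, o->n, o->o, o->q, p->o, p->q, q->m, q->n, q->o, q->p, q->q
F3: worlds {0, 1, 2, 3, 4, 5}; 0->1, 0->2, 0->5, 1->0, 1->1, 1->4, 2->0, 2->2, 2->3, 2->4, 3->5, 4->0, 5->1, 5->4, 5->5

F1, F2

This is the axiom for a generalized confluence (Geach) condition; its first-order frame correspondent is forall x forall y forall z ((x R^2 y & x R^2 z) -> exists w (yRw & z R^2 w)).
F1: holds.
F2: holds.
F3: fails — 0R²4, 0R²3 but no w with 4Rw and 3R²w.
Valid on: F1, F2.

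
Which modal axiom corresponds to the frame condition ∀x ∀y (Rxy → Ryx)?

A defining formula is ψ → □◇ψ (the B axiom).
Suppose ψ→□◇ψ is valid. Take Rxy and set V(ψ)={x}. Then ψ at x, so □◇ψ at x, so ◇ψ at y, so some z with Ryz has ψ; z=x, i.e. Ryx.

ψ → □◇ψ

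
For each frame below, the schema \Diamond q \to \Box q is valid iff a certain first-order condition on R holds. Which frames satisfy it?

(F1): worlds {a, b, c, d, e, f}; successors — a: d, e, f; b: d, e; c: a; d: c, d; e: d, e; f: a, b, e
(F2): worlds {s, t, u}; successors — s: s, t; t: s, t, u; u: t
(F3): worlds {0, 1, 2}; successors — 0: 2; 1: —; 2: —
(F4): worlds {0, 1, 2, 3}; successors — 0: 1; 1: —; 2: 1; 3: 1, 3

(F3)

This is the axiom for partial functionality; its first-order frame correspondent is \forall x \forall y \forall z (Rxy \wedge Rxz \to y = z).
(F1): fails — a sees both d and e.
(F2): fails — s sees both s and t.
(F3): satisfies the condition.
(F4): fails — 3 sees both 1 and 3.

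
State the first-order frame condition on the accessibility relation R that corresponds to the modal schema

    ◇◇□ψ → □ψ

∀x ∀y ∀z ((xR²y ∧ xRz) → ∃w (yRw ∧ z = w))

This is a Sahlqvist (Geach-type) schema ◇^2□^1ψ → □^1◇^0ψ.
Minimal-valuation argument: fix x; take any y with xR^2y and any z with xR^1z. Set V(ψ) to the set of worlds R-reachable from y in exactly 1 step. Then □^1ψ holds at y, so the antecedent holds at x; validity forces ◇^0ψ at z, giving a w with zR^0w and yR^1w.
First-order correspondent: ∀x ∀y ∀z ((xR²y ∧ xRz) → ∃w (yRw ∧ z = w)).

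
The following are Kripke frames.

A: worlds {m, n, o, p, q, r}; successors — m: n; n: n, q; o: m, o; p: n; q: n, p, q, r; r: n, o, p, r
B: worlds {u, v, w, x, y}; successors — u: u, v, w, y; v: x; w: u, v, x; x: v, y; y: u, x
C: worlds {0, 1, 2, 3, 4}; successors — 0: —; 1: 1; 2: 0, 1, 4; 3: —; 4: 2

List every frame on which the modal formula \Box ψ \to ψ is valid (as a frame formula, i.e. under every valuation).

none

The schema corresponds to reflexivity: \forall x Rxx.
A: fails — world m does not see itself.
B: fails — world v does not see itself.
C: fails — world 0 does not see itself.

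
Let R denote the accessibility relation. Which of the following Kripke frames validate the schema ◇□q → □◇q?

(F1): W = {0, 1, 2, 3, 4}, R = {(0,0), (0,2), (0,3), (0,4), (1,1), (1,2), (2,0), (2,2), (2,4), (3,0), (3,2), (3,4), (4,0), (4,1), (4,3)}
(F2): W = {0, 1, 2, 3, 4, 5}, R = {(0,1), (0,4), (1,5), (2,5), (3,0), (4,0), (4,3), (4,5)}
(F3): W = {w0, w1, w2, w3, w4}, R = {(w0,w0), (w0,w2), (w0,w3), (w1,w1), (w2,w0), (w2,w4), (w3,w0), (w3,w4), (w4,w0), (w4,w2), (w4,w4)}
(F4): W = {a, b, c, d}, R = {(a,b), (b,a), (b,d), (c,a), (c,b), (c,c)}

This is the axiom for convergence; its first-order frame correspondent is ∀x ∀y ∀z (Rxy ∧ Rxz → ∃w (Ryw ∧ Rzw)).
(F1): satisfies the condition.
(F2): fails — R15 and R15 but 5 and 5 have no common successor.
(F3): satisfies the condition.
(F4): fails — Rba and Rbd but a and d have no common successor.
Valid on: (F1), (F3).

(F1), (F3)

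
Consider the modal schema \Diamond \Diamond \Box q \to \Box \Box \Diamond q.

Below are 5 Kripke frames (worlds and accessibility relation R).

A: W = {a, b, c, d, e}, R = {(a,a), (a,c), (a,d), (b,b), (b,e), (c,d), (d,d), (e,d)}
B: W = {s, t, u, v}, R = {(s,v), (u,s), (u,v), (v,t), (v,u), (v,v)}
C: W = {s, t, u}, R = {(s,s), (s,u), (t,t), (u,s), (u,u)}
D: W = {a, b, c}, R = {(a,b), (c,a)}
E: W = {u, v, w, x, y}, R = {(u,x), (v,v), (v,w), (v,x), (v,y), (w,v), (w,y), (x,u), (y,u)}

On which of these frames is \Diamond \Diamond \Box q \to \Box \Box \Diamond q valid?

Frame correspondent (Sahlqvist): \forall x \forall y \forall z ((x R^2 y \wedge x R^2 z) \to \exists w (yRw \wedge zRw)) — i.e. a generalized confluence (Geach) condition.
A: fails — bR²b, bR²d but no w with bRw and dRw.
B: fails — sR²t, sR²t but no w with tRw and tRw.
C: condition met.
D: fails — cR²b, cR²b but no w with bRw and bRw.
E: fails — vR²u, vR²w but no t with uRt and wRt.
Valid on: C.

C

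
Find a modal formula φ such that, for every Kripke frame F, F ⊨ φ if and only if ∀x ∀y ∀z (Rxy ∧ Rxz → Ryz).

The condition is the Euclidean property. The 5 schema ◇q → □◇q defines it.
Suppose ◇q→□◇q is valid. Take Rxy, Rxz and set V(q)={y}. Then ◇q at x, so □◇q at x, so ◇q at z, so some w with Rzw has q; w=y, i.e. Rzy. By symmetry of the argument, Ryz.

◇q → □◇q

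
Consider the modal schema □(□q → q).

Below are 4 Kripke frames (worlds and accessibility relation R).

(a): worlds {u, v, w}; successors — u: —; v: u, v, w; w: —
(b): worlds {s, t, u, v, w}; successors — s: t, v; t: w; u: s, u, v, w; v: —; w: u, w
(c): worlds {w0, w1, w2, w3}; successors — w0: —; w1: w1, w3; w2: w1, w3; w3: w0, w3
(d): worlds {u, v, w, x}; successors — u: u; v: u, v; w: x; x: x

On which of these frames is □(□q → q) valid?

(d)

Frame correspondent (Sahlqvist): ∀x ∀y (Rxy → Ryy) — i.e. shift-reflexivity.
(a): fails — Rvu but not Ruu.
(b): fails — Ruv but not Rvv.
(c): fails — Rw3w0 but not Rw0w0.
(d): satisfies the condition.
Valid on: (d).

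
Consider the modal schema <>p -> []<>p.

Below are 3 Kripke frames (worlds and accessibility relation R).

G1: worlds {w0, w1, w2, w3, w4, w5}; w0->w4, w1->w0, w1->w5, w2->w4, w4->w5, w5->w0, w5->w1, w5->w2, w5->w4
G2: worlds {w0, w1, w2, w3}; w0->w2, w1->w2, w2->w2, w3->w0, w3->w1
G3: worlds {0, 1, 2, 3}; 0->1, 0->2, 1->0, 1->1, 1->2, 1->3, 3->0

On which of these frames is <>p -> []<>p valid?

Frame correspondent (Sahlqvist): forall x forall y forall z (Rxy & Rxz -> Ryz) — i.e. the Euclidean property.
G1: fails — Rw0w4 and Rw0w4 but not Rw4w4.
G2: fails — Rw3w1 and Rw3w1 but not Rw1w1.
G3: fails — R02 and R02 but not R22.

none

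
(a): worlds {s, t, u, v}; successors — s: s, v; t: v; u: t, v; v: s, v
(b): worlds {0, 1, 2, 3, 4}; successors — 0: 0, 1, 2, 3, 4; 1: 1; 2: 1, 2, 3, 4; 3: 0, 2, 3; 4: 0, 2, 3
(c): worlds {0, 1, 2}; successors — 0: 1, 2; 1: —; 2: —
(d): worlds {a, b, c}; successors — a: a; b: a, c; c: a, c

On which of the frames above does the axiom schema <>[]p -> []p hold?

This is the axiom for the Euclidean property; its first-order frame correspondent is forall x forall y forall z (Rxy & Rxz -> Ryz).
(a): fails — Ruv and Rut but not Rvt.
(b): fails — R02 and R00 but not R20.
(c): fails — R01 and R01 but not R11.
(d): fails — Rba and Rbc but not Rac.

none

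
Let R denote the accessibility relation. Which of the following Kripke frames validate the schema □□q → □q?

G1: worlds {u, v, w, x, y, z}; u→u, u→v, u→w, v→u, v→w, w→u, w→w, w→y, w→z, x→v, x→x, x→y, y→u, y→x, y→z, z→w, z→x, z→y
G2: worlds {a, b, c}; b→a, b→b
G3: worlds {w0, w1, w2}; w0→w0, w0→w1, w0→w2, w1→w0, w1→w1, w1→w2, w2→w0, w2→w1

G2, G3

The schema corresponds to density: ∀x ∀y (Rxy → ∃z (Rxz ∧ Rzy)).
G1: fails — Ryz but no t with Ryt and Rtz.
G2: holds.
G3: holds.
Valid on: G2, G3.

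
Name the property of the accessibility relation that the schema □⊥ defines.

□⊥ is valid iff no world has any successor (otherwise □⊥ fails at any world with one).

emptiness of R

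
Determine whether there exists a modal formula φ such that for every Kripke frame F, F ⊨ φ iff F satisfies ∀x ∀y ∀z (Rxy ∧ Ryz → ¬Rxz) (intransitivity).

If a class were modally definable it would be closed under surjective bounded morphisms (Goldblatt–Thomason).
The 3-cycle (worlds w0,w1,w2 with w0→w1→w2→w0) is intransitive. Mapping every world to a single reflexive point • is a surjective bounded morphism; the reflexive point is not intransitive (R••∧R•• but R••).
Hence intransitivity is not modally definable.

Not definable by any modal formula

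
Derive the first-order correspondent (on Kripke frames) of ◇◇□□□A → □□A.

∀x ∀y ∀z ((xR²y ∧ xR²z) → ∃w (yR³w ∧ z = w))

This is a Sahlqvist (Geach-type) schema ◇^2□^3A → □^2◇^0A.
Minimal-valuation argument: fix x; take any y with xR^2y and any z with xR^2z. Set V(A) to the set of worlds R-reachable from y in exactly 3 steps. Then □^3A holds at y, so the antecedent holds at x; validity forces ◇^0A at z, giving a w with zR^0w and yR^3w.
First-order correspondent: ∀x ∀y ∀z ((xR²y ∧ xR²z) → ∃w (yR³w ∧ z = w)).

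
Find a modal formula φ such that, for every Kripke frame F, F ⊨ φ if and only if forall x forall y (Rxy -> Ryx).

A defining formula is s → □◇s (the B axiom).
Suppose s→□◇s is valid. Take Rxy and set V(s)={x}. Then s at x, so □◇s at x, so ◇s at y, so some z with Ryz has s; z=x, i.e. Ryx.

s → □◇s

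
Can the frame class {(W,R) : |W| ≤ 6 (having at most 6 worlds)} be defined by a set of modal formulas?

If a class were modally definable it would be closed under disjoint unions (Goldblatt–Thomason).
Any modal formula valid on each of 7 disjoint one-world frames is valid on their disjoint union (validity is preserved under disjoint unions). Each one-world frame has |W|=1≤6, but the union has |W|=7.
Hence having at most 6 worlds is not modally definable.

No — not modally definable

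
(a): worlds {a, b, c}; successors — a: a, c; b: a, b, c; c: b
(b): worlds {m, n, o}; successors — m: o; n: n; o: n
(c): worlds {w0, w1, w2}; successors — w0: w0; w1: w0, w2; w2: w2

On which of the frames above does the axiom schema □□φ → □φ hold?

Frame correspondent (Sahlqvist): ∀x ∀y (Rxy → ∃z (Rxz ∧ Rzy)) — i.e. density.
(a): ✓.
(b): fails — Rmo but no z with Rmz and Rzo.
(c): ✓.

(a), (c)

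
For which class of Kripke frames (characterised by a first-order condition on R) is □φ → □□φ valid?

Transitivity

Suppose □φ→□□φ is valid. Take Rxy, Ryz and set V(φ)={w : Rxw}. Then □φ at x, so □□φ at x, so □φ at y, so φ at z, i.e. Rxz.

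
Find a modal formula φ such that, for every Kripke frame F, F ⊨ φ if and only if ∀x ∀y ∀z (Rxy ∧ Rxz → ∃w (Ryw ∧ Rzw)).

This is convergence; the standard corresponding axiom is .2: ◇□p → □◇p.
Suppose ◇□p→□◇p is valid. Take Rxy, Rxz and set V(p)={w : Ryw}. Then □p at y so ◇□p at x, so □◇p at x, so ◇p at z, giving w with Rzw and Ryw.

◇□p → □◇p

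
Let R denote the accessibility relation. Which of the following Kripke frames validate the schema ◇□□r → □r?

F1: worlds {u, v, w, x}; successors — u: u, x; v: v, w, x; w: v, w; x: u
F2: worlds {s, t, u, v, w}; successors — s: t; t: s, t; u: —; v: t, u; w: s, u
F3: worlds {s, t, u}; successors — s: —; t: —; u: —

Frame correspondent (Sahlqvist): ∀x ∀y ∀z ((xRy ∧ xRz) → ∃w (yR²w ∧ z = w)) — i.e. a generalized confluence (Geach) condition.
F1: fails — vRx, vRv but no t with xR²t and v=t.
F2: fails — vRt, vRu but no w* with tR²w* and u=w*.
F3: ✓.

F3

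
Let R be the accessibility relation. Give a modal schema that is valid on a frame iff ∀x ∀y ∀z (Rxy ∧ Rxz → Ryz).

This is the Euclidean property; the standard corresponding axiom is 5: ◇s → □◇s.
Suppose ◇s→□◇s is valid. Take Rxy, Rxz and set V(s)={y}. Then ◇s at x, so □◇s at x, so ◇s at z, so some w with Rzw has s; w=y, i.e. Rzy. By symmetry of the argument, Ryz.

◇s → □◇s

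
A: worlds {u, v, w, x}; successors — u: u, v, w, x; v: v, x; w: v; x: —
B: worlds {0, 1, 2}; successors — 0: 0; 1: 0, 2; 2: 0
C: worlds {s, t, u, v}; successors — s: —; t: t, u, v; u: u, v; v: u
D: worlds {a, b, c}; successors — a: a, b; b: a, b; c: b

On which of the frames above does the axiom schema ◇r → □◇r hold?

Frame correspondent (Sahlqvist): ∀x ∀y ∀z (Rxy ∧ Rxz → Ryz) — i.e. the Euclidean property.
A: fails — Ruv and Ruw but not Rvw.
B: fails — R10 and R12 but not R02.
C: fails — Rtv and Rtv but not Rvv.
D: condition met.
Valid on: D.

D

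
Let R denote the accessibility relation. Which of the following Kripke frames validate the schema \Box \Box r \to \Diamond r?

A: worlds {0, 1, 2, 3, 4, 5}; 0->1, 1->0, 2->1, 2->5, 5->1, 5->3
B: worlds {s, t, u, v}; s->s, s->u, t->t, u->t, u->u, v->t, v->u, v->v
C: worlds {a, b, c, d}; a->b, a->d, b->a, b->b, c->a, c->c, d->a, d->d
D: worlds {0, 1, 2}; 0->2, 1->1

B, C

Frame correspondent (Sahlqvist): \forall x \exists w (x R^2 w \wedge xRw) — i.e. a generalized confluence (Geach) condition.
A: fails — at 0 but no w with 0R²w and 0Rw.
B: satisfies the condition.
C: satisfies the condition.
D: fails — at 0 but no w with 0R²w and 0Rw.
Valid on: B, C.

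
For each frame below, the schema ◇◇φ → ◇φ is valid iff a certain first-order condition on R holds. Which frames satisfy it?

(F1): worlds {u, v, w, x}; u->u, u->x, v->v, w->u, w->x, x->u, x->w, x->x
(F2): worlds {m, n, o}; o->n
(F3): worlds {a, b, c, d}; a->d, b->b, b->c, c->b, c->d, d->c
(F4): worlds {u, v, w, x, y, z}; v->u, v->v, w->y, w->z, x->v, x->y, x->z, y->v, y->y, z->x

Frame correspondent (Sahlqvist): ∀x ∀y ∀z (Rxy ∧ Ryz → Rxz) — i.e. transitivity.
(F1): fails — Rwx and Rxw but not Rww.
(F2): holds.
(F3): fails — Rbc and Rcd but not Rbd.
(F4): fails — Rzx and Rxz but not Rzz.
Valid on: (F2).

(F2)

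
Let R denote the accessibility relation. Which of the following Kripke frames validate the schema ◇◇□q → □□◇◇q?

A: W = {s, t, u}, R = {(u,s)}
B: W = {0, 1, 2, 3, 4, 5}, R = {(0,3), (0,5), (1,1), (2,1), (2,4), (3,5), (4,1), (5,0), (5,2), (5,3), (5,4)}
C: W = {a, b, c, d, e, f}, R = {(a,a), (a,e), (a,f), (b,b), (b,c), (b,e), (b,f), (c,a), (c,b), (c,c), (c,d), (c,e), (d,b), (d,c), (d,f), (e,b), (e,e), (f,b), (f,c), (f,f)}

The schema corresponds to a generalized confluence (Geach) condition: ∀x ∀y ∀z ((xR²y ∧ xR²z) → ∃w (yRw ∧ zR²w)).
A: satisfies the condition.
B: fails — 0R²0, 0R²2 but no w with 0Rw and 2R²w.
C: satisfies the condition.
Valid on: A, C.

A, C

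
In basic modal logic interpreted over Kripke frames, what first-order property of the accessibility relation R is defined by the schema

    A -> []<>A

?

Symmetry

Suppose A→□◇A is valid. Take Rxy and set V(A)={x}. Then A at x, so □◇A at x, so ◇A at y, so some z with Ryz has A; z=x, i.e. Ryx.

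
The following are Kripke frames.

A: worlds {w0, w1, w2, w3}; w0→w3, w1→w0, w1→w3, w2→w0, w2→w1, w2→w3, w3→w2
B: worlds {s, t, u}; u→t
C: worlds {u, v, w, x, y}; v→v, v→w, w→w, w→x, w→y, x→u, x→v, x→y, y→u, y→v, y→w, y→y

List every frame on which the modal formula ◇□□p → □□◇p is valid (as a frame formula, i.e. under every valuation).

This is the axiom for a generalized confluence (Geach) condition; its first-order frame correspondent is ∀x ∀y ∀z ((xRy ∧ xR²z) → ∃w (yR²w ∧ zRw)).
A: fails — w1Rw0, w1R²w2 but no w with w0R²w and w2Rw.
B: satisfies the condition.
C: fails — wRw, wR²u but no t with wR²t and uRt.
Valid on: B.

B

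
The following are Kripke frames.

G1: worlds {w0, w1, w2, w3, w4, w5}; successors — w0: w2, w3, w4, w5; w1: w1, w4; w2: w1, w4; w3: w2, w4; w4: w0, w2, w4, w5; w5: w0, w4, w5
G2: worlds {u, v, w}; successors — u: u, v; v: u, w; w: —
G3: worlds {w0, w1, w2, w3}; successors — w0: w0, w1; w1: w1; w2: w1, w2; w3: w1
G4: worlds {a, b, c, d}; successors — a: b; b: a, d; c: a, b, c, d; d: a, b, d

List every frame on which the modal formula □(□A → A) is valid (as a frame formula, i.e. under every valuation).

G3

This is the axiom for shift-reflexivity; its first-order frame correspondent is ∀x ∀y (Rxy → Ryy).
G1: fails — Rw3w2 but not Rw2w2.
G2: fails — Ruv but not Rvv.
G3: holds.
G4: fails — Rab but not Rbb.
Valid on: G3.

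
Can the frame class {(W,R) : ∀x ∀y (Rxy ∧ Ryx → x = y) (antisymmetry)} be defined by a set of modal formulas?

No — not modally definable

If a class were modally definable it would be closed under surjective bounded morphisms (Goldblatt–Thomason).
The 8-cycle (worlds w0,w1,w2,w3,w4,w5,w6,w7 with w0→w1→w2→w3→w4→w5→w6→w7→w0) is antisymmetric. Sending even-indexed worlds to a and odd-indexed worlds to b is a surjective bounded morphism onto the two-world frame with a↔b, which is not antisymmetric.
So the class is not modally definable.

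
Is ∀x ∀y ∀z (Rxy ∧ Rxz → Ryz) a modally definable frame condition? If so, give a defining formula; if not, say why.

Definable; ◇p → □◇p defines it

This is a Sahlqvist condition; the 5 axiom ◇p → □◇p defines it.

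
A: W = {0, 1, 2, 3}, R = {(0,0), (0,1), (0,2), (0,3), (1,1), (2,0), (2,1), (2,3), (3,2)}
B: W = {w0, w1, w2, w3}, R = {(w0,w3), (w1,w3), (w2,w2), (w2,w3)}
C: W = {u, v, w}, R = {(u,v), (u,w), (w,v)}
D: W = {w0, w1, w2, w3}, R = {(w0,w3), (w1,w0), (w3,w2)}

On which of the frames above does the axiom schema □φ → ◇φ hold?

A

Frame correspondent (Sahlqvist): ∀x ∃y Rxy — i.e. seriality.
A: ✓.
B: fails — world w3 has no successor.
C: fails — world v has no successor.
D: fails — world w2 has no successor.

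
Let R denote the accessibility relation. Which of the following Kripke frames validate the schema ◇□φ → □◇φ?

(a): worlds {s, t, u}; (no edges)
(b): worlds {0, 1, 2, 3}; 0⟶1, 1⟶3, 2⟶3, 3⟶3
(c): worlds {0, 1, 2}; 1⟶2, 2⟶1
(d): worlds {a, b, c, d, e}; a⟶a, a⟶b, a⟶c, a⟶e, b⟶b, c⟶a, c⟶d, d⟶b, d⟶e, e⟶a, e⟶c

(a), (b), (c)

The schema corresponds to convergence: ∀x ∀y ∀z (Rxy ∧ Rxz → ∃w (Ryw ∧ Rzw)).
(a): satisfies the condition.
(b): satisfies the condition.
(c): satisfies the condition.
(d): fails — Rab and Rae but b and e have no common successor.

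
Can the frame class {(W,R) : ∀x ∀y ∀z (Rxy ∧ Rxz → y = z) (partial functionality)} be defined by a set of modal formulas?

Yes — defined by ◇q → □q

The condition is partial functionality. A defining modal formula is ◇q → □q.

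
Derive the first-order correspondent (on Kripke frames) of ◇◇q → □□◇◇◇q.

This is a Sahlqvist (Geach-type) schema ◇^2□^0q → □^2◇^3q.
First-order correspondent: ∀x ∀y ∀z ((xR²y ∧ xR²z) → ∃w (y = w ∧ zR³w)).

∀x ∀y ∀z ((xR²y ∧ xR²z) → ∃w (y = w ∧ zR³w))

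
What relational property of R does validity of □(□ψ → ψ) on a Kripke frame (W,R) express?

shift-reflexivity

This schema is the T□ axiom.
Its frame correspondent is shift-reflexivity — ∀x ∀y (Rxy → Ryy).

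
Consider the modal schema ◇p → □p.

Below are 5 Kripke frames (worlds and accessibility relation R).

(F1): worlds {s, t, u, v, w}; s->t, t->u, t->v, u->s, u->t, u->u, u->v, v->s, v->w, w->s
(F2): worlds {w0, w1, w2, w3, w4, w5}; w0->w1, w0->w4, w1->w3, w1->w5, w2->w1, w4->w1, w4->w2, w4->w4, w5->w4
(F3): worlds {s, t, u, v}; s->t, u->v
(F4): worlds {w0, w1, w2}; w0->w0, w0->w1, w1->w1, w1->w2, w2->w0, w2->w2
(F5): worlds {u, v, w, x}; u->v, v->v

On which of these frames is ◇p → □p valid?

(F3), (F5)

The schema corresponds to partial functionality: ∀x ∀y ∀z (Rxy ∧ Rxz → y = z).
(F1): fails — t sees both u and v.
(F2): fails — w0 sees both w1 and w4.
(F3): ✓.
(F4): fails — w0 sees both w0 and w1.
(F5): ✓.
Valid on: (F3), (F5).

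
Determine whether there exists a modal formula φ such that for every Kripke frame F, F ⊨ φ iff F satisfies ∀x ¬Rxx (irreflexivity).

Not modally definable

Any modally definable frame class is closed under surjective bounded morphisms.
The 4-cycle (worlds s,t,u,v with s→t→u→v→s) is irreflexive, and the map sending every world to a single reflexive point • is a surjective bounded morphism (forth: every edge maps to (•,•); back: every world has a successor). So any modal formula valid on the 4-cycle is also valid on the reflexive point, which is not irreflexive.
So no modal formula (or set of formulas) defines exactly the irreflexive frames.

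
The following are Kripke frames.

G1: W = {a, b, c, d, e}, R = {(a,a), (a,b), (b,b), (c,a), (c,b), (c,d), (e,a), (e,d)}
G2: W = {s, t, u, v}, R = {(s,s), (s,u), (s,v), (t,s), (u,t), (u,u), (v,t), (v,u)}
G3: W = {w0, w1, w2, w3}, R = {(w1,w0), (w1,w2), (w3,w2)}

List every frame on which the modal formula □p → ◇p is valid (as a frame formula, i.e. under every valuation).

The schema corresponds to seriality: ∀x ∃y Rxy.
G1: fails — world d has no successor.
G2: holds.
G3: fails — world w0 has no successor.
Valid on: G2.

G2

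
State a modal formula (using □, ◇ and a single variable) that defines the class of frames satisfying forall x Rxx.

A defining formula is □s → s (the T axiom).

□s → s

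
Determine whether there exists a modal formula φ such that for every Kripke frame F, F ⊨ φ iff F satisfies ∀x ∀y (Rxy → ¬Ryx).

No — not modally definable

Any modally definable frame class is closed under surjective bounded morphisms.
The 3-cycle (worlds 0,1,2 with 0→1→2→0) is asymmetric. Mapping every world to a single reflexive point • is a surjective bounded morphism, and the reflexive point is not asymmetric (R•• but asymmetry requires ¬R••).
So the class is not modally definable.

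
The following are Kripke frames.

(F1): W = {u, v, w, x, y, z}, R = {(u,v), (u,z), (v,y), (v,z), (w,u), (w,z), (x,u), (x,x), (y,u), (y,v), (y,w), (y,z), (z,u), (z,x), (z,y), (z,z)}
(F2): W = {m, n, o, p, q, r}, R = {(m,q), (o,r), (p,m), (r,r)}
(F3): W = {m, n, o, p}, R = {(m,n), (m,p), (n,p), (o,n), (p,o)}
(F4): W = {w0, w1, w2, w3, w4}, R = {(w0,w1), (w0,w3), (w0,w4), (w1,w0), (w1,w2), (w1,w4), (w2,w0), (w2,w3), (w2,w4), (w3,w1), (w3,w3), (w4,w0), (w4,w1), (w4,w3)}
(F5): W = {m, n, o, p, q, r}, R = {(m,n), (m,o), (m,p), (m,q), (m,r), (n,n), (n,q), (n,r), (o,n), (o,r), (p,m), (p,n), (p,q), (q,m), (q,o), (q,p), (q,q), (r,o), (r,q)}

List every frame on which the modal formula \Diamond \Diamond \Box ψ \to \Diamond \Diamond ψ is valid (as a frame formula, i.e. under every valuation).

Frame correspondent (Sahlqvist): \forall x \forall y (x R^2 y \to \exists w (yRw \wedge x R^2 w)) — i.e. a generalized confluence (Geach) condition.
(F1): ✓.
(F2): fails — pR²q but no w with qRw and pR²w.
(F3): fails — mR²o but no w with oRw and mR²w.
(F4): ✓.
(F5): ✓.

(F1), (F4), (F5)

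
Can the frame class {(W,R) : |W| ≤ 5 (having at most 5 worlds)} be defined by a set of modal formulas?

No

Any modally definable frame class is closed under disjoint unions.
Any modal formula valid on each of 6 disjoint one-world frames is valid on their disjoint union (validity is preserved under disjoint unions). Each one-world frame has |W|=1≤5, but the union has |W|=6.
So the class is not modally definable.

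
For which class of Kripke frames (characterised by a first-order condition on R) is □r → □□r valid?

transitivity: ∀x ∀y ∀z (Rxy ∧ Ryz → Rxz)

This schema is the 4 axiom.
It corresponds to transitivity: ∀x ∀y ∀z (Rxy ∧ Ryz → Rxz).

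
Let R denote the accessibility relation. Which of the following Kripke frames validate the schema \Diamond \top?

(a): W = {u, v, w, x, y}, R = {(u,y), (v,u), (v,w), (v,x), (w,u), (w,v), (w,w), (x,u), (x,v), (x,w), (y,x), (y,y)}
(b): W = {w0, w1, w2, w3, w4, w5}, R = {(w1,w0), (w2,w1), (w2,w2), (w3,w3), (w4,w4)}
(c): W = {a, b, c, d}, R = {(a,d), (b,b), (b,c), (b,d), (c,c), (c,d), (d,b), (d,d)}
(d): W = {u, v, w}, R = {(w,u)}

This is the axiom for seriality; its first-order frame correspondent is \forall x \exists y Rxy.
(a): ✓.
(b): fails — world w0 has no successor.
(c): ✓.
(d): fails — world u has no successor.
Valid on: (a), (c).

(a), (c)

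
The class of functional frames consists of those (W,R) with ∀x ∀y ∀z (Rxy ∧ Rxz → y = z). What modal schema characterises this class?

◇q → □q

The condition is partial functionality. The CD schema ◇q → □q defines it.
Suppose ◇q→□q is valid. Take Rxy, Rxz and set V(q)={y}. Then ◇q at x, so □q at x, so q at z, i.e. z=y.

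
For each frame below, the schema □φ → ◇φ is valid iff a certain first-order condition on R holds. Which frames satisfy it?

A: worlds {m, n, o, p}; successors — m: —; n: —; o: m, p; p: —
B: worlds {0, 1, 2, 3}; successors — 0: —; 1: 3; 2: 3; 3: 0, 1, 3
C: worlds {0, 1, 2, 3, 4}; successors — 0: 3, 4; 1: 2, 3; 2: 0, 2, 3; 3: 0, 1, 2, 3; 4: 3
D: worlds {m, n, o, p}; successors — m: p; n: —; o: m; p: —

This is the axiom for seriality; its first-order frame correspondent is ∀x ∃y Rxy.
A: fails — world m has no successor.
B: fails — world 0 has no successor.
C: satisfies the condition.
D: fails — world n has no successor.
Valid on: C.

C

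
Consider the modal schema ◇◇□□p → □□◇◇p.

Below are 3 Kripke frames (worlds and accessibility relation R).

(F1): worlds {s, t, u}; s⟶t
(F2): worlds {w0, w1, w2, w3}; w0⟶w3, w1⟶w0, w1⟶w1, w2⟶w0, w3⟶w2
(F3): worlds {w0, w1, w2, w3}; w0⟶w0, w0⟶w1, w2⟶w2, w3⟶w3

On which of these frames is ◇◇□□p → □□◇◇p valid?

Frame correspondent (Sahlqvist): ∀x ∀y ∀z ((xR²y ∧ xR²z) → ∃w (yR²w ∧ zR²w)) — i.e. a generalized confluence (Geach) condition.
(F1): condition met.
(F2): fails — w1R²w0, w1R²w1 but no w with w0R²w and w1R²w.
(F3): fails — w0R²w0, w0R²w1 but no w with w0R²w and w1R²w.

(F1)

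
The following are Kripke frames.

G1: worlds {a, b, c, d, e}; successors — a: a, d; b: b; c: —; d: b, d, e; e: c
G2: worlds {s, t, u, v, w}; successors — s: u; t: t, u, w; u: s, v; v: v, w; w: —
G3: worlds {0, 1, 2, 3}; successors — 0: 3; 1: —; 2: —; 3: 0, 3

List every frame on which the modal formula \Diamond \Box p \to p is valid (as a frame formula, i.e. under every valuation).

Frame correspondent (Sahlqvist): \forall x \forall y (Rxy \to Ryx) — i.e. symmetry.
G1: fails — Rec but not Rce.
G2: fails — Ruv but not Rvu.
G3: satisfies the condition.
Valid on: G3.

G3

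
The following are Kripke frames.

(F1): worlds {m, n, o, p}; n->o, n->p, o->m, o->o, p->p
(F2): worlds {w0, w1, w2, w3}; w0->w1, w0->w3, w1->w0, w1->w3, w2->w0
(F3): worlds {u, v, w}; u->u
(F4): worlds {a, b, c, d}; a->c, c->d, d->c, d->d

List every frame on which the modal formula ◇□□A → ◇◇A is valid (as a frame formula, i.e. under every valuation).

(F3), (F4)

The schema corresponds to a generalized confluence (Geach) condition: ∀x ∀y (xRy → ∃w (yR²w ∧ xR²w)).
(F1): fails — oRm but no w with mR²w and oR²w.
(F2): fails — w0Rw3 but no w with w3R²w and w0R²w.
(F3): satisfies the condition.
(F4): satisfies the condition.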